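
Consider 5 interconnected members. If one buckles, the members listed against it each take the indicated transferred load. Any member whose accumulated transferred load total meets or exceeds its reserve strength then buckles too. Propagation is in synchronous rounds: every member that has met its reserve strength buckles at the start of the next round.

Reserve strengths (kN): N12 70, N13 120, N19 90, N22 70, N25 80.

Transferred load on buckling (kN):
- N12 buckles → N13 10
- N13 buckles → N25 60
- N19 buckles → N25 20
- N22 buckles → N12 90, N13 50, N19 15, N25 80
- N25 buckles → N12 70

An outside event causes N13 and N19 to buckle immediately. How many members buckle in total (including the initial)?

Round 1 — N13, N19 buckle (initial).
  N25: +60+20 → 80 ≥ 80
Round 2 — N25 buckles.
  N12: +70 → 70 ≥ 70
Round 3 — N12 buckles.
No further bucklings.

4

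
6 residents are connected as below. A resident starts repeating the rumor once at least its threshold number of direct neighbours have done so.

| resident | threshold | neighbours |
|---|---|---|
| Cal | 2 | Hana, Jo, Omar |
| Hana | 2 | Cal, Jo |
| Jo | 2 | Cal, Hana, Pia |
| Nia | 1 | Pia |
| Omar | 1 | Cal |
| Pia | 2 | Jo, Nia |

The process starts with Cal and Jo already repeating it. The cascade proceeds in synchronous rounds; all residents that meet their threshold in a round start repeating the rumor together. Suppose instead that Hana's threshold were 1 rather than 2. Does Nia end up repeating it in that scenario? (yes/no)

no

With Hana's threshold at 1:
Round 1 — Cal, Jo start repeating the rumor (initial).
Round 2 — checking thresholds:
  Hana: 2 of 2 neighbours ≥ 1, starts repeating the rumor.
  Omar: 1 of 1 neighbours ≥ 1, starts repeating the rumor.
  Pia: 1 of 2 neighbours < 2, below threshold.
Round 3 — no new spreads; cascade stops.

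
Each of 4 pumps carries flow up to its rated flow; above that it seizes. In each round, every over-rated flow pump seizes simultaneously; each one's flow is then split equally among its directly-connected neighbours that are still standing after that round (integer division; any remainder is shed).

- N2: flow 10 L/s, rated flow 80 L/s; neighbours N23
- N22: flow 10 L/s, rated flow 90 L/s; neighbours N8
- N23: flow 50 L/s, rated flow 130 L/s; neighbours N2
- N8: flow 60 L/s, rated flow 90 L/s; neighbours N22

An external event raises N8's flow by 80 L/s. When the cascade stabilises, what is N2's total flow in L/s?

10

Round 1 — N8 at 140 > 90. N8 seizes.
  N8 sheds 140 L/s to N22: 140 each.
    N22: 10+140 = 150 > 90
Round 2 — N22 seizes.
  N22 sheds 150 L/s: no online neighbours, lost.
No further seizures.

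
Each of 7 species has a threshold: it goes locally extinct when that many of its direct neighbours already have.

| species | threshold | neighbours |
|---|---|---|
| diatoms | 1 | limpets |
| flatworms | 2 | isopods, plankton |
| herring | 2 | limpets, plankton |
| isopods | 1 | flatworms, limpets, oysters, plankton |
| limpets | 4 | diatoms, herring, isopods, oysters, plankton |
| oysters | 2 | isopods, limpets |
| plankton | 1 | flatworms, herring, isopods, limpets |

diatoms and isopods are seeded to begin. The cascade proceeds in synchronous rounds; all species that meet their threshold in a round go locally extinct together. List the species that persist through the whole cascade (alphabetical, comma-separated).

Round 1 — diatoms, isopods go locally extinct (initial).
Round 2 — checking thresholds:
  flatworms: 1 of 2 neighbours < 2, below threshold.
  limpets: 2 of 5 neighbours < 4, below threshold.
  oysters: 1 of 2 neighbours < 2, below threshold.
  plankton: 1 of 4 neighbours ≥ 1, goes locally extinct.
Round 3 — checking thresholds:
  flatworms: 2 of 2 neighbours ≥ 2, goes locally extinct.
  herring: 1 of 2 neighbours < 2, below threshold.
  limpets: 3 of 5 neighbours < 4, below threshold.
  oysters: 1 of 2 neighbours < 2, below threshold.
Round 4 — no new extinctions; cascade stops.

herring, limpets, oysters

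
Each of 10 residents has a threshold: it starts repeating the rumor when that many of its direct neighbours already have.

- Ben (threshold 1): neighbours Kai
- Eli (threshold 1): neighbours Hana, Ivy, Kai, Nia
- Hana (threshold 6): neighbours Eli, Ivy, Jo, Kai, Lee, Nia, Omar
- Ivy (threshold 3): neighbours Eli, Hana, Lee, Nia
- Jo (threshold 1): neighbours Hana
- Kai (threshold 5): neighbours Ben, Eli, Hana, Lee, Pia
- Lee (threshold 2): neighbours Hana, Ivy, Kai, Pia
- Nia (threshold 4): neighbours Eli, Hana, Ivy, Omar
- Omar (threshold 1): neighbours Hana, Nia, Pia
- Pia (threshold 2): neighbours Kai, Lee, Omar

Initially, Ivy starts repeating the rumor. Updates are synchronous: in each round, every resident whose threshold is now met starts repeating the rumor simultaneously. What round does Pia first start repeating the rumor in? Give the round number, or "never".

never

Round 1 — Ivy starts repeating the rumor (initial).
Round 2 — checking thresholds:
  Eli: 1 of 4 neighbours ≥ 1, starts repeating the rumor.
  Hana: 1 of 7 neighbours < 6, not yet.
  Lee: 1 of 4 neighbours < 2, not yet.
  Nia: 1 of 4 neighbours < 4, not yet.
Round 3 — no new spreads; cascade stops.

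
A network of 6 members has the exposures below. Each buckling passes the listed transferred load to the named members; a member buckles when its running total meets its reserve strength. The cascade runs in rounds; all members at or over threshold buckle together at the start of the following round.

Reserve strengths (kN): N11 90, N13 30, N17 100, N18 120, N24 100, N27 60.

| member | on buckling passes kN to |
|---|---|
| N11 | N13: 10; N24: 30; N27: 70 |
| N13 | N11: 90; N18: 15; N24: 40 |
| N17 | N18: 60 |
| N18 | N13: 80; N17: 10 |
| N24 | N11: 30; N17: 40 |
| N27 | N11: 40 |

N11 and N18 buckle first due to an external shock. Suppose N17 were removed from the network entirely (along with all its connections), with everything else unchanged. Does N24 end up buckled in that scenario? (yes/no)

no

With N17 removed:
Round 1 — N11, N18 buckle (initial).
  N13: +10+80 → 90 ≥ 30
  N24: +30 → 30 < 100
  N27: +70 → 70 ≥ 60
Round 2 — N13, N27 buckle.
  N24: +40 → 70 < 100
No further bucklings.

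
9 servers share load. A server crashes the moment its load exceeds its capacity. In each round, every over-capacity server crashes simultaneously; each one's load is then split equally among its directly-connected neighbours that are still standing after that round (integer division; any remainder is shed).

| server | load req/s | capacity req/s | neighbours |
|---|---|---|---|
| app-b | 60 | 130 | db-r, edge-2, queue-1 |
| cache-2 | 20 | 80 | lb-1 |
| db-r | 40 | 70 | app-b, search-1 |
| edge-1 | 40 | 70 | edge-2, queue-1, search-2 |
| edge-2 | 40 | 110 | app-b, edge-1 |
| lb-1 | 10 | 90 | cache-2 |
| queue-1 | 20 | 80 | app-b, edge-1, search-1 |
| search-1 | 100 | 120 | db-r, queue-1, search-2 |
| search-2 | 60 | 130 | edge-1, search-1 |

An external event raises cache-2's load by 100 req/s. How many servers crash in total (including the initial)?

Round 1 — cache-2 at 120 > 80. cache-2 crashes.
  cache-2 sheds 120 req/s to lb-1: 120 each.
    lb-1: 10+120 = 130 > 90
Round 2 — lb-1 crashes.
  lb-1 sheds 130 req/s: no online neighbours, lost.
No further crashes.

2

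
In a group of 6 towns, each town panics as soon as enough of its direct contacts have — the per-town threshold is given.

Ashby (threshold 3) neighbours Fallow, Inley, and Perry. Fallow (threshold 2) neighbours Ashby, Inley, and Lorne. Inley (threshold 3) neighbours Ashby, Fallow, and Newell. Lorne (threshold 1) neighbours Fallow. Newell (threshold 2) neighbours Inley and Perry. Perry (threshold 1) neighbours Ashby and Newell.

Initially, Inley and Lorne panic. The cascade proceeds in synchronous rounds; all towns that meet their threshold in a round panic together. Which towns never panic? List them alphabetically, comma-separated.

Round 1 — Inley, Lorne panic (initial).
Round 2 — checking thresholds:
  Ashby: 1 of 3 neighbours < 3, not yet.
  Fallow: 2 of 3 neighbours ≥ 2, panics.
  Newell: 1 of 2 neighbours < 2, not yet.
Round 3 — no new panics; cascade stops.

Ashby, Newell, Perry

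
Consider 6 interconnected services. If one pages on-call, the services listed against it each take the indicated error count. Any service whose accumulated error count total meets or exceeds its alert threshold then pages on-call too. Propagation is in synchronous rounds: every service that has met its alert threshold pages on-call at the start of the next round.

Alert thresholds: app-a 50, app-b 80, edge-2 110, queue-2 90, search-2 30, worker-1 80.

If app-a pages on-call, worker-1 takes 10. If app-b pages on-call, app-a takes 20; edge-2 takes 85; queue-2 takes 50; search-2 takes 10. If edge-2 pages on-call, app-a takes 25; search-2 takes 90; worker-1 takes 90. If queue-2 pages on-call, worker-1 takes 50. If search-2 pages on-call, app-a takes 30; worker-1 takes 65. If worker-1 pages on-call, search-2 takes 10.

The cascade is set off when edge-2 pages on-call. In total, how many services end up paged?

4

Round 1 — edge-2 pages on-call (initial).
  app-a: +25 → 25 < 50
  search-2: +90 → 90 ≥ 30
  worker-1: +90 → 90 ≥ 80
Round 2 — search-2, worker-1 page on-call.
  app-a: +30 → 55 ≥ 50
Round 3 — app-a pages on-call.
No further pages.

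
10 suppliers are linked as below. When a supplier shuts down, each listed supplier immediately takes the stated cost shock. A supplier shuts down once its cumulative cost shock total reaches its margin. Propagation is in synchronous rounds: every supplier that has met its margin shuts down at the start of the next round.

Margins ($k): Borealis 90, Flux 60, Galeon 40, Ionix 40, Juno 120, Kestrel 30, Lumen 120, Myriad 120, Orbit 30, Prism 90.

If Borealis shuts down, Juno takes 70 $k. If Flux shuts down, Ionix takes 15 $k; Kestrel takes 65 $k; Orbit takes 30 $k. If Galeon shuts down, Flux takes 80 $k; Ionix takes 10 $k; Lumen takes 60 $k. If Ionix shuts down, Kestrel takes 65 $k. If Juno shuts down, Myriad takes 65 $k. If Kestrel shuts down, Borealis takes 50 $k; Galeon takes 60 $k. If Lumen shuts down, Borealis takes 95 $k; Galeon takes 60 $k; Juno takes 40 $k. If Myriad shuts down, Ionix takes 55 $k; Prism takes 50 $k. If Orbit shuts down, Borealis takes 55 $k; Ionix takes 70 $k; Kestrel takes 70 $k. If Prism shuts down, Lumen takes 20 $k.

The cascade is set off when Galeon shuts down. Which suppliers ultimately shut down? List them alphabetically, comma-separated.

Borealis, Flux, Galeon, Ionix, Kestrel, Orbit

Round 1 — Galeon shuts down (initial).
  Flux: +80 → 80 ≥ 60
  Ionix: +10 → 10 < 40
  Lumen: +60 → 60 < 120
Round 2 — Flux shuts down.
  Ionix: +15 → 25 < 40
  Kestrel: +65 → 65 ≥ 30
  Orbit: +30 → 30 ≥ 30
Round 3 — Kestrel, Orbit shut down.
  Borealis: +50+55 → 105 ≥ 90
  Ionix: +70 → 95 ≥ 40
Round 4 — Borealis, Ionix shut down.
  Juno: +70 → 70 < 120
No further shutdowns.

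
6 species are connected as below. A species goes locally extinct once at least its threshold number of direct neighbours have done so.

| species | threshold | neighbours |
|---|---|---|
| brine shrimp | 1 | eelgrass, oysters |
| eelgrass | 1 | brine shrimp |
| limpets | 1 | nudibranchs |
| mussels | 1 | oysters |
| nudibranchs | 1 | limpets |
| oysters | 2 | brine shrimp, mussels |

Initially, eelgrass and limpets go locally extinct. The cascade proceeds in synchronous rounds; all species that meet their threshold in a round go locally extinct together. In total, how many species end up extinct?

4

Round 1 — eelgrass, limpets go locally extinct (initial).
Round 2 — checking thresholds:
  brine shrimp: 1 of 2 neighbours ≥ 1, goes locally extinct.
  nudibranchs: 1 of 1 neighbours ≥ 1, goes locally extinct.
Round 3 — no new extinctions; cascade stops.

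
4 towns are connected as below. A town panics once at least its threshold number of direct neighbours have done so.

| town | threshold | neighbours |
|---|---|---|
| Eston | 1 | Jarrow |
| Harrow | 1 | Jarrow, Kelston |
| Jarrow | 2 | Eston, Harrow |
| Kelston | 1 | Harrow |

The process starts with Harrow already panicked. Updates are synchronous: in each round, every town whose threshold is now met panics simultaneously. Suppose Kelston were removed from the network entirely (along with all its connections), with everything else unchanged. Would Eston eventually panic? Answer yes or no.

no

With Kelston removed:
Round 1 — Harrow panics (initial).
Round 2 — no new panics; cascade stops.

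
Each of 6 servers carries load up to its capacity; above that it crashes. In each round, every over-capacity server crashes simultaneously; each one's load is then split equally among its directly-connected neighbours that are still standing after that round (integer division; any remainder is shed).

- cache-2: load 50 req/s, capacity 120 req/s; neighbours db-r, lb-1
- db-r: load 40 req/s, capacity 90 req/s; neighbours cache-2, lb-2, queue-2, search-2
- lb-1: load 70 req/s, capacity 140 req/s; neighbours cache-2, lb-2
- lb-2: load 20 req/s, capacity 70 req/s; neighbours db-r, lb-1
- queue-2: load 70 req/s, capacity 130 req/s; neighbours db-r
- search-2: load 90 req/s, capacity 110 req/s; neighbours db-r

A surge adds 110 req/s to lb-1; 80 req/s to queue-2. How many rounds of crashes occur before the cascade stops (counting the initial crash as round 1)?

Round 1 — lb-1 at 180 > 140; queue-2 at 150 > 130. lb-1, queue-2 crash.
  lb-1 sheds 180 req/s to cache-2, lb-2: 90 each.
    cache-2: 50+90 = 140 > 120
    lb-2: 20+90 = 110 > 70
  queue-2 sheds 150 req/s to db-r: 150 each.
    db-r: 40+150 = 190 > 90
Round 2 — cache-2, db-r, lb-2 crash.
  cache-2 sheds 140 req/s: no online neighbours, lost.
  db-r sheds 190 req/s to search-2: 190 each.
    search-2: 90+190 = 280 > 110
  lb-2 sheds 110 req/s: no online neighbours, lost.
Round 3 — search-2 crashes.
  search-2 sheds 280 req/s: no online neighbours, lost.
No further crashes.

3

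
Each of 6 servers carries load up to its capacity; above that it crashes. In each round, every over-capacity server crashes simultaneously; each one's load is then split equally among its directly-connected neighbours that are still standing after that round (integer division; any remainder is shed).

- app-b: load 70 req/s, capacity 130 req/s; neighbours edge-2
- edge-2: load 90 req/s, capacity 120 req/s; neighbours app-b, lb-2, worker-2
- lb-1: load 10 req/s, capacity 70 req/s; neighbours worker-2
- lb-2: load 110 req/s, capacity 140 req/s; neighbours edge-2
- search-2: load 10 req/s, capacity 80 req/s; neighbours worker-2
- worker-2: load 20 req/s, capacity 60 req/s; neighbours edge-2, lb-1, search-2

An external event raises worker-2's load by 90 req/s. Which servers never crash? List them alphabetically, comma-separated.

lb-1, search-2

Round 1 — worker-2 at 110 > 60. worker-2 crashes.
  worker-2 sheds 110 req/s to edge-2, lb-1, search-2: 36 each (2 lost).
    edge-2: 90+36 = 126 > 120
    lb-1: 10+36 = 46 ≤ 70
    search-2: 10+36 = 46 ≤ 80
Round 2 — edge-2 crashes.
  edge-2 sheds 126 req/s to app-b, lb-2: 63 each.
    app-b: 70+63 = 133 > 130
    lb-2: 110+63 = 173 > 140
Round 3 — app-b, lb-2 crash.
  app-b sheds 133 req/s: no online neighbours, lost.
  lb-2 sheds 173 req/s: no online neighbours, lost.
No further crashes.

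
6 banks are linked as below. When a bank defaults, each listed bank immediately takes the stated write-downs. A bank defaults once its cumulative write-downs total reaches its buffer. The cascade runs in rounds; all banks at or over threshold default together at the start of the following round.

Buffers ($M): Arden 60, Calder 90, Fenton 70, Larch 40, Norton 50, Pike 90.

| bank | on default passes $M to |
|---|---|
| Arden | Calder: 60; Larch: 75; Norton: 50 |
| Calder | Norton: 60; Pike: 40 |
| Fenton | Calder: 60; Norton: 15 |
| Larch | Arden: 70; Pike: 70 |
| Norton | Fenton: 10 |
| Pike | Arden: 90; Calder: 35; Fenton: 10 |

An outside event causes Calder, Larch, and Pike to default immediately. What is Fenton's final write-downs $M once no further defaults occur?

20

Round 1 — Calder, Larch, Pike default (initial).
  Arden: +70+90 → 160 ≥ 60
  Fenton: +10 → 10 < 70
  Norton: +60 → 60 ≥ 50
Round 2 — Arden, Norton default.
  Fenton: +10 → 20 < 70
No further defaults.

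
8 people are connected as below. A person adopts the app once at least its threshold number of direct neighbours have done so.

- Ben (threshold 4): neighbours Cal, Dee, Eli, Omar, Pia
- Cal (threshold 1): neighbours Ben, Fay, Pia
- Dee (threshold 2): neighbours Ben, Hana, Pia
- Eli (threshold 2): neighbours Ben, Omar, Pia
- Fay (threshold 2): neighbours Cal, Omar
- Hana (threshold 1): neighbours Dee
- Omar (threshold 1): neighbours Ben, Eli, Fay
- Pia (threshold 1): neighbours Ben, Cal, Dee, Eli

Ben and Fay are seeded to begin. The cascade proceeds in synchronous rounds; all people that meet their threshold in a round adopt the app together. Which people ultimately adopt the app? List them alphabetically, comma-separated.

Ben, Cal, Dee, Eli, Fay, Hana, Omar, Pia

Round 1 — Ben, Fay adopt the app (initial).
Round 2 — checking thresholds:
  Cal: 2 of 3 neighbours ≥ 1, adopts the app.
  Dee: 1 of 3 neighbours < 2, below threshold.
  Eli: 1 of 3 neighbours < 2, below threshold.
  Omar: 2 of 3 neighbours ≥ 1, adopts the app.
  Pia: 1 of 4 neighbours ≥ 1, adopts the app.
Round 3 — checking thresholds:
  Dee: 2 of 3 neighbours ≥ 2, adopts the app.
  Eli: 3 of 3 neighbours ≥ 2, adopts the app.
Round 4 — checking thresholds:
  Hana: 1 of 1 neighbours ≥ 1, adopts the app.
Round 5 — no new adoptions; cascade stops.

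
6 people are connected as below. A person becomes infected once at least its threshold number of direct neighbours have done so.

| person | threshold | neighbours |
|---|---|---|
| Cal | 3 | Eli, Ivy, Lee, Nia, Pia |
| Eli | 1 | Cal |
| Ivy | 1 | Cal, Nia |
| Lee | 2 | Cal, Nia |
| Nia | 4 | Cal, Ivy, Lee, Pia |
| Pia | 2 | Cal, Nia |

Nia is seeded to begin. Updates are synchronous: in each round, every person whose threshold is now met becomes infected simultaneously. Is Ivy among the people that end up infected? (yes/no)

yes

Round 1 — Nia becomes infected (initial).
Round 2 — checking thresholds:
  Cal: 1 of 5 neighbours < 3, not yet.
  Ivy: 1 of 2 neighbours ≥ 1, becomes infected.
  Lee: 1 of 2 neighbours < 2, not yet.
  Pia: 1 of 2 neighbours < 2, not yet.
Round 3 — no new infections; cascade stops.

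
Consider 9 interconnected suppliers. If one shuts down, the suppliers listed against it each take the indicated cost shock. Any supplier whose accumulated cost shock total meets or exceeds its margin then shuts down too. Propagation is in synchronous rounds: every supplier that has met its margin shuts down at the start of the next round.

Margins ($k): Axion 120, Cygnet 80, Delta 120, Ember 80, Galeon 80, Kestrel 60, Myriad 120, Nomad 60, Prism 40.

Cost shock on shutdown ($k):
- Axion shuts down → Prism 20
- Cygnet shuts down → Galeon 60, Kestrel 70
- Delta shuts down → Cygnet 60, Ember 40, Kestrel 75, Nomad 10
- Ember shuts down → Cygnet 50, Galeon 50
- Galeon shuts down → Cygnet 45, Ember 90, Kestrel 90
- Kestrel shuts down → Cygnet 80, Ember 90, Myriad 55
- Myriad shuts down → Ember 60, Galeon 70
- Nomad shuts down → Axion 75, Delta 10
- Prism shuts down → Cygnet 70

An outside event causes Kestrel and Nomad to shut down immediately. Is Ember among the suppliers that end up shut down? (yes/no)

yes

Round 1 — Kestrel, Nomad shut down (initial).
  Axion: +75 → 75 < 120
  Cygnet: +80 → 80 ≥ 80
  Delta: +10 → 10 < 120
  Ember: +90 → 90 ≥ 80
  Myriad: +55 → 55 < 120
Round 2 — Cygnet, Ember shut down.
  Galeon: +60+50 → 110 ≥ 80
Round 3 — Galeon shuts down.
No further shutdowns.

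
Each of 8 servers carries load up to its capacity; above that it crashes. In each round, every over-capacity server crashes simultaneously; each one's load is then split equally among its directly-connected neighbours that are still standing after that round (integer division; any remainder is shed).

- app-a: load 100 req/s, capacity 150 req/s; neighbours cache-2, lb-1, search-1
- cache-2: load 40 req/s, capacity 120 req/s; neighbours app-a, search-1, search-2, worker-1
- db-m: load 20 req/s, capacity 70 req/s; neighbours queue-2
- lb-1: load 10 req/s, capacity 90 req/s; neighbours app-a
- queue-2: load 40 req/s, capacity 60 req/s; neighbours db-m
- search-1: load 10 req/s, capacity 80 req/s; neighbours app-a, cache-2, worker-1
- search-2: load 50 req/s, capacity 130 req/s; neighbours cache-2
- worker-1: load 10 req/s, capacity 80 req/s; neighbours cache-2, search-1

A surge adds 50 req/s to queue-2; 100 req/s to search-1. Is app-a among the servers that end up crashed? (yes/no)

no

Round 1 — queue-2 at 90 > 60; search-1 at 110 > 80. queue-2, search-1 crash.
  queue-2 sheds 90 req/s to db-m: 90 each.
    db-m: 20+90 = 110 > 70
  search-1 sheds 110 req/s to app-a, cache-2, worker-1: 36 each (2 lost).
    app-a: 100+36 = 136 ≤ 150
    cache-2: 40+36 = 76 ≤ 120
    worker-1: 10+36 = 46 ≤ 80
Round 2 — db-m crashes.
  db-m sheds 110 req/s: no online neighbours, lost.
No further crashes.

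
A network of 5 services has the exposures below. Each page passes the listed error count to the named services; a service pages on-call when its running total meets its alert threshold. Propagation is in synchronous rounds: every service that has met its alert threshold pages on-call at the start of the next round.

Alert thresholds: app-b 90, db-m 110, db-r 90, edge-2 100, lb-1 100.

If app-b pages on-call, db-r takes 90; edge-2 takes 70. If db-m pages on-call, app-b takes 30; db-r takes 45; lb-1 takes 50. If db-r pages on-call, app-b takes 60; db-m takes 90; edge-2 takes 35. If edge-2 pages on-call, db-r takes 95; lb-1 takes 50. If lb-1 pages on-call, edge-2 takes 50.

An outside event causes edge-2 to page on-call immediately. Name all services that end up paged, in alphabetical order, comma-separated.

Round 1 — edge-2 pages on-call (initial).
  db-r: +95 → 95 ≥ 90
  lb-1: +50 → 50 < 100
Round 2 — db-r pages on-call.
  app-b: +60 → 60 < 90
  db-m: +90 → 90 < 110
No further pages.

db-r, edge-2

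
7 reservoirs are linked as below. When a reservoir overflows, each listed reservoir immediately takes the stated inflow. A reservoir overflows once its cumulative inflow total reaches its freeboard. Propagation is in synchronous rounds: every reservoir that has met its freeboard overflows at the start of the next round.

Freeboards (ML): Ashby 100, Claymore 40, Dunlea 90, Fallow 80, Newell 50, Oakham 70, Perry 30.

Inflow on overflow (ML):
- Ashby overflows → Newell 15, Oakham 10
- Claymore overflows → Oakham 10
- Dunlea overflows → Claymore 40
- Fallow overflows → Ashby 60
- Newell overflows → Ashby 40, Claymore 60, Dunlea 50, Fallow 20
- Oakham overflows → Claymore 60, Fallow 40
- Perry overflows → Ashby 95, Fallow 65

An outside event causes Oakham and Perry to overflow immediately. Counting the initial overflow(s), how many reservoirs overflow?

5

Round 1 — Oakham, Perry overflow (initial).
  Ashby: +95 → 95 < 100
  Claymore: +60 → 60 ≥ 40
  Fallow: +40+65 → 105 ≥ 80
Round 2 — Claymore, Fallow overflow.
  Ashby: +60 → 155 ≥ 100
Round 3 — Ashby overflows.
  Newell: +15 → 15 < 50
No further overflows.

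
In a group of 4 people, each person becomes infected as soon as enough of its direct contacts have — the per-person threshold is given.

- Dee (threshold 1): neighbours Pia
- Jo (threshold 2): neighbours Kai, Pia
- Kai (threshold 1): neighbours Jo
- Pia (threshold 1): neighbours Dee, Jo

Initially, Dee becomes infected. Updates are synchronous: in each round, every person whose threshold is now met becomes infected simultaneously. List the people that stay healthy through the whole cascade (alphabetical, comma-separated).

Round 1 — Dee becomes infected (initial).
Round 2 — checking thresholds:
  Pia: 1 of 2 neighbours ≥ 1, becomes infected.
Round 3 — no new infections; cascade stops.

Jo, Kai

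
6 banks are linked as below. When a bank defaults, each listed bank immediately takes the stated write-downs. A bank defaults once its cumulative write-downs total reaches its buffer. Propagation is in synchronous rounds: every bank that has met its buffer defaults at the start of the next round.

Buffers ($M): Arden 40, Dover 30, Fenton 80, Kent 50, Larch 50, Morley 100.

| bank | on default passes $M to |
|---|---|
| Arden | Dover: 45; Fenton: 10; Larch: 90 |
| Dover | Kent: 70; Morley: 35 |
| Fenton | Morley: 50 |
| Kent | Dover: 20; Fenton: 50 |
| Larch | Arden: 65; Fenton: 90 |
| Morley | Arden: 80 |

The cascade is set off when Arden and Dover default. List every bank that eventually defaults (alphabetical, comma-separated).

Round 1 — Arden, Dover default (initial).
  Fenton: +10 → 10 < 80
  Kent: +70 → 70 ≥ 50
  Larch: +90 → 90 ≥ 50
  Morley: +35 → 35 < 100
Round 2 — Kent, Larch default.
  Fenton: +50+90 → 150 ≥ 80
Round 3 — Fenton defaults.
  Morley: +50 → 85 < 100
No further defaults.

Arden, Dover, Fenton, Kent, Larch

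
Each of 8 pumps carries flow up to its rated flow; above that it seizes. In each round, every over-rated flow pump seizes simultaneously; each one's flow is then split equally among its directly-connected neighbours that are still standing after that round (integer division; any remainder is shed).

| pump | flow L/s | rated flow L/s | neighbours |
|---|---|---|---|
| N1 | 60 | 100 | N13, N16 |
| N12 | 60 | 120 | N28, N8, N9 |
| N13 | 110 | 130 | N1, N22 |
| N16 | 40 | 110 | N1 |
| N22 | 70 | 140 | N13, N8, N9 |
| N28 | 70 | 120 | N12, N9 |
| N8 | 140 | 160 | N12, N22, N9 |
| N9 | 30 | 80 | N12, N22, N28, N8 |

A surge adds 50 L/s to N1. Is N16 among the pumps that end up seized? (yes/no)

no

Round 1 — N1 at 110 > 100. N1 seizes.
  N1 sheds 110 L/s to N13, N16: 55 each.
    N13: 110+55 = 165 > 130
    N16: 40+55 = 95 ≤ 110
Round 2 — N13 seizes.
  N13 sheds 165 L/s to N22: 165 each.
    N22: 70+165 = 235 > 140
Round 3 — N22 seizes.
  N22 sheds 235 L/s to N8, N9: 117 each (1 lost).
    N8: 140+117 = 257 > 160
    N9: 30+117 = 147 > 80
Round 4 — N8, N9 seize.
  N8 sheds 257 L/s to N12: 257 each.
    N12: 60+257 = 317 > 120
  N9 sheds 147 L/s to N12, N28: 73 each (1 lost).
    N12: 317+73 = 390 > 120
    N28: 70+73 = 143 > 120
Round 5 — N12, N28 seize.
  N12 sheds 390 L/s: no online neighbours, lost.
  N28 sheds 143 L/s: no online neighbours, lost.
No further seizures.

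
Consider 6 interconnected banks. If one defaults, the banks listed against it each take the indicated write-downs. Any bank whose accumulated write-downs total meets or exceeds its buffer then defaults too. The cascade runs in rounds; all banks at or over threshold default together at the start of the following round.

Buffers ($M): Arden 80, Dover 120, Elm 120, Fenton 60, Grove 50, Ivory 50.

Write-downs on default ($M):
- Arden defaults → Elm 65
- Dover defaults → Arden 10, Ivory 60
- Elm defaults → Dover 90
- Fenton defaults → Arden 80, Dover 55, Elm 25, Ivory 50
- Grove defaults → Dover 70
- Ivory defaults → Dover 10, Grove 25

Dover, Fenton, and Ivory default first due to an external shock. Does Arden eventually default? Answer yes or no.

yes

Round 1 — Dover, Fenton, Ivory default (initial).
  Arden: +10+80 → 90 ≥ 80
  Elm: +25 → 25 < 120
  Grove: +25 → 25 < 50
Round 2 — Arden defaults.
  Elm: +65 → 90 < 120
No further defaults.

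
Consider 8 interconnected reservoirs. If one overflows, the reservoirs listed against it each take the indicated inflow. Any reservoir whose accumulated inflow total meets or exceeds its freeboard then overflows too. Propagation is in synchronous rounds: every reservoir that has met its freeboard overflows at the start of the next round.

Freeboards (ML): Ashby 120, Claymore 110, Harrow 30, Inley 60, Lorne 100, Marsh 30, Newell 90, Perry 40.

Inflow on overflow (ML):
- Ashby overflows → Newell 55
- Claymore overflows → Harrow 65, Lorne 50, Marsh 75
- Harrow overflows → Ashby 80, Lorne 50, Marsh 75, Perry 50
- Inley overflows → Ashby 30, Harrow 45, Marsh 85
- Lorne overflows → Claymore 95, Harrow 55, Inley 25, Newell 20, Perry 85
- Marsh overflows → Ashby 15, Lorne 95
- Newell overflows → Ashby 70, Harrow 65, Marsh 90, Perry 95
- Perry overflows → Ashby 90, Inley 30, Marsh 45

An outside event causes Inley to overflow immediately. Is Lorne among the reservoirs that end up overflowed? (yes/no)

yes

Round 1 — Inley overflows (initial).
  Ashby: +30 → 30 < 120
  Harrow: +45 → 45 ≥ 30
  Marsh: +85 → 85 ≥ 30
Round 2 — Harrow, Marsh overflow.
  Ashby: +80+15 → 125 ≥ 120
  Lorne: +50+95 → 145 ≥ 100
  Perry: +50 → 50 ≥ 40
Round 3 — Ashby, Lorne, Perry overflow.
  Claymore: +95 → 95 < 110
  Newell: +55+20 → 75 < 90
No further overflows.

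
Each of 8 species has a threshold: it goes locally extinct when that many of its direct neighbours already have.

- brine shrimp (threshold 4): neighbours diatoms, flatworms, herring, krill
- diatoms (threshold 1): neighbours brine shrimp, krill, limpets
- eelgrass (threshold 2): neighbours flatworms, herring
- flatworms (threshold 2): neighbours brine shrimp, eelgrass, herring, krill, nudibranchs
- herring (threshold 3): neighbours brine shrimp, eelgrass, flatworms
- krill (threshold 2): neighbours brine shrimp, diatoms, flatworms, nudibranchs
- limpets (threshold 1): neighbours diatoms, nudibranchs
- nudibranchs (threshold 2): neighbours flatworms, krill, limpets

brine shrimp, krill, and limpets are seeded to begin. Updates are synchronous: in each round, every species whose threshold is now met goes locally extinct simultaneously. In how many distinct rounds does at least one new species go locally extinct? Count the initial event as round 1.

Round 1 — brine shrimp, krill, limpets go locally extinct (initial).
Round 2 — checking thresholds:
  diatoms: 3 of 3 neighbours ≥ 1, goes locally extinct.
  flatworms: 2 of 5 neighbours ≥ 2, goes locally extinct.
  herring: 1 of 3 neighbours < 3, below threshold.
  nudibranchs: 2 of 3 neighbours ≥ 2, goes locally extinct.
Round 3 — no new extinctions; cascade stops.

2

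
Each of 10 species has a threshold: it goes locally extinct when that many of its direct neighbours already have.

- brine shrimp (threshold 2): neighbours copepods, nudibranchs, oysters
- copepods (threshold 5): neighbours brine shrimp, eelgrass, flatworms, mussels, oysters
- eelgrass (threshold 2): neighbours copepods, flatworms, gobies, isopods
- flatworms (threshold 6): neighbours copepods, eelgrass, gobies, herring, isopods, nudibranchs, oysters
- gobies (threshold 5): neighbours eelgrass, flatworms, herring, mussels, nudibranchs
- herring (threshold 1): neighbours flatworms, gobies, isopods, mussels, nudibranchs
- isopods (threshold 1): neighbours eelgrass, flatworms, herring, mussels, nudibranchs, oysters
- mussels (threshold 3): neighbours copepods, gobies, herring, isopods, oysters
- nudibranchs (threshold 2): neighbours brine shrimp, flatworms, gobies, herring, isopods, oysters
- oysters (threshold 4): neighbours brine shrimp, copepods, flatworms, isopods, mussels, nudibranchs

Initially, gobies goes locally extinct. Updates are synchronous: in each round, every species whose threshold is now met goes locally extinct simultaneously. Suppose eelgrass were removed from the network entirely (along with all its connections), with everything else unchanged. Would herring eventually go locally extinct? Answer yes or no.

yes

With eelgrass removed:
Round 1 — gobies goes locally extinct (initial).
Round 2 — checking thresholds:
  flatworms: 1 of 6 neighbours < 6, not yet.
  herring: 1 of 5 neighbours ≥ 1, goes locally extinct.
  mussels: 1 of 5 neighbours < 3, not yet.
  nudibranchs: 1 of 6 neighbours < 2, not yet.
Round 3 — checking thresholds:
  flatworms: 2 of 6 neighbours < 6, not yet.
  isopods: 1 of 5 neighbours ≥ 1, goes locally extinct.
  mussels: 2 of 5 neighbours < 3, not yet.
  nudibranchs: 2 of 6 neighbours ≥ 2, goes locally extinct.
Round 4 — checking thresholds:
  brine shrimp: 1 of 3 neighbours < 2, not yet.
  flatworms: 4 of 6 neighbours < 6, not yet.
  mussels: 3 of 5 neighbours ≥ 3, goes locally extinct.
  oysters: 2 of 6 neighbours < 4, not yet.
Round 5 — no new extinctions; cascade stops.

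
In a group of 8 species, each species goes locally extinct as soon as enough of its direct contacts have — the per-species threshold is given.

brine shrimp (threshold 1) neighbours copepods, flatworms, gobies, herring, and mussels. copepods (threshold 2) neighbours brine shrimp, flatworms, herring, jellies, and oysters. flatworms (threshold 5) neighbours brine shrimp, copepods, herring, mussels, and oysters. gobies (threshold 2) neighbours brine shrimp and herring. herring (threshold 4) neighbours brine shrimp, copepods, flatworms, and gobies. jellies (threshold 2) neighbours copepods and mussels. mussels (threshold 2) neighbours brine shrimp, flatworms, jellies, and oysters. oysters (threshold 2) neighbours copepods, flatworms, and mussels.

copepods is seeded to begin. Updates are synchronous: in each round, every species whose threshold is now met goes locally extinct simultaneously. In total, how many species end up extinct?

Round 1 — copepods goes locally extinct (initial).
Round 2 — checking thresholds:
  brine shrimp: 1 of 5 neighbours ≥ 1, goes locally extinct.
  flatworms: 1 of 5 neighbours < 5, holds.
  herring: 1 of 4 neighbours < 4, holds.
  jellies: 1 of 2 neighbours < 2, holds.
  oysters: 1 of 3 neighbours < 2, holds.
Round 3 — no new extinctions; cascade stops.

2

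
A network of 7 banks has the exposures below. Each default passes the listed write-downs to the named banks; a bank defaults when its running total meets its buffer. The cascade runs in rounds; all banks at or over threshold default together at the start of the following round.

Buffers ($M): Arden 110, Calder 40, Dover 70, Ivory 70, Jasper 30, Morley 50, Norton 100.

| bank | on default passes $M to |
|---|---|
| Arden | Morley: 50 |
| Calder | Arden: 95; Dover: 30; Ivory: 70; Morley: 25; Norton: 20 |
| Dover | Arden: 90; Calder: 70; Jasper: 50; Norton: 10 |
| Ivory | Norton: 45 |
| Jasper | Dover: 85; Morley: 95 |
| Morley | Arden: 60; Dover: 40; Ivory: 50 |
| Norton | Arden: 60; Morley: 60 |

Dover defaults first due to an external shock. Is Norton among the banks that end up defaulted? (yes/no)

no

Round 1 — Dover defaults (initial).
  Arden: +90 → 90 < 110
  Calder: +70 → 70 ≥ 40
  Jasper: +50 → 50 ≥ 30
  Norton: +10 → 10 < 100
Round 2 — Calder, Jasper default.
  Arden: +95 → 185 ≥ 110
  Ivory: +70 → 70 ≥ 70
  Morley: +25+95 → 120 ≥ 50
  Norton: +20 → 30 < 100
Round 3 — Arden, Ivory, Morley default.
  Norton: +45 → 75 < 100
No further defaults.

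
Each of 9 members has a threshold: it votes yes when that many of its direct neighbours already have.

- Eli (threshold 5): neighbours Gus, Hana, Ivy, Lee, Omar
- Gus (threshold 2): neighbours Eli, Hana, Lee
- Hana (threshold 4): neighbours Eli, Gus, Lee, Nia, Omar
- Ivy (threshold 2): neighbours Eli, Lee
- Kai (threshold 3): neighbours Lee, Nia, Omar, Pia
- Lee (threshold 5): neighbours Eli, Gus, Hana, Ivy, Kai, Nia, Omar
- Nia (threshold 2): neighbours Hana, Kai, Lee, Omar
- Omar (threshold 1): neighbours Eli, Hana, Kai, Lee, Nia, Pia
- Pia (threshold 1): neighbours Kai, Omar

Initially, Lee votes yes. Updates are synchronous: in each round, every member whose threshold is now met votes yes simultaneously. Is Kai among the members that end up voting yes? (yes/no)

yes

Round 1 — Lee votes yes (initial).
Round 2 — checking thresholds:
  Eli: 1 of 5 neighbours < 5, holds.
  Gus: 1 of 3 neighbours < 2, holds.
  Hana: 1 of 5 neighbours < 4, holds.
  Ivy: 1 of 2 neighbours < 2, holds.
  Kai: 1 of 4 neighbours < 3, holds.
  Nia: 1 of 4 neighbours < 2, holds.
  Omar: 1 of 6 neighbours ≥ 1, votes yes.
Round 3 — checking thresholds:
  Eli: 2 of 5 neighbours < 5, holds.
  Gus: 1 of 3 neighbours < 2, holds.
  Hana: 2 of 5 neighbours < 4, holds.
  Ivy: 1 of 2 neighbours < 2, holds.
  Kai: 2 of 4 neighbours < 3, holds.
  Nia: 2 of 4 neighbours ≥ 2, votes yes.
  Pia: 1 of 2 neighbours ≥ 1, votes yes.
Round 4 — checking thresholds:
  Eli: 2 of 5 neighbours < 5, holds.
  Gus: 1 of 3 neighbours < 2, holds.
  Hana: 3 of 5 neighbours < 4, holds.
  Ivy: 1 of 2 neighbours < 2, holds.
  Kai: 4 of 4 neighbours ≥ 3, votes yes.
Round 5 — no new yes votes; cascade stops.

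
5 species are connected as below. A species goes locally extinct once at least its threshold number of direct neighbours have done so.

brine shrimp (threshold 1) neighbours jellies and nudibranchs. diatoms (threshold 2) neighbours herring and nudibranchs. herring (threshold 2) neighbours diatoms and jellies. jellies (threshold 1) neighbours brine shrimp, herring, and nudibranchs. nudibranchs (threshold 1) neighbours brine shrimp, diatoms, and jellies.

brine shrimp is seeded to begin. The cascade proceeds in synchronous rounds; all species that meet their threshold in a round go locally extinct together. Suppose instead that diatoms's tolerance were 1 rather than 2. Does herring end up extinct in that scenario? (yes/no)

With diatoms's tolerance at 1:
Round 1 — brine shrimp goes locally extinct (initial).
Round 2 — checking thresholds:
  jellies: 1 of 3 neighbours ≥ 1, goes locally extinct.
  nudibranchs: 1 of 3 neighbours ≥ 1, goes locally extinct.
Round 3 — checking thresholds:
  diatoms: 1 of 2 neighbours ≥ 1, goes locally extinct.
  herring: 1 of 2 neighbours < 2, below threshold.
Round 4 — checking thresholds:
  herring: 2 of 2 neighbours ≥ 2, goes locally extinct.
Round 5 — no new extinctions; cascade stops.

yes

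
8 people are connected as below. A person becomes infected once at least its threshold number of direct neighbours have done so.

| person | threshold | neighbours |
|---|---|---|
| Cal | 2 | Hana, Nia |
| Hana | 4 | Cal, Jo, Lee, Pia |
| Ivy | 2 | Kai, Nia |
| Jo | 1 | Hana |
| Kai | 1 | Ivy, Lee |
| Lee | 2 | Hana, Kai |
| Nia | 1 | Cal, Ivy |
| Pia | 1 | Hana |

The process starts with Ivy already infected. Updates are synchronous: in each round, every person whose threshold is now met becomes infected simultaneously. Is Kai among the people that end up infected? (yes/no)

yes

Round 1 — Ivy becomes infected (initial).
Round 2 — checking thresholds:
  Kai: 1 of 2 neighbours ≥ 1, becomes infected.
  Nia: 1 of 2 neighbours ≥ 1, becomes infected.
Round 3 — no new infections; cascade stops.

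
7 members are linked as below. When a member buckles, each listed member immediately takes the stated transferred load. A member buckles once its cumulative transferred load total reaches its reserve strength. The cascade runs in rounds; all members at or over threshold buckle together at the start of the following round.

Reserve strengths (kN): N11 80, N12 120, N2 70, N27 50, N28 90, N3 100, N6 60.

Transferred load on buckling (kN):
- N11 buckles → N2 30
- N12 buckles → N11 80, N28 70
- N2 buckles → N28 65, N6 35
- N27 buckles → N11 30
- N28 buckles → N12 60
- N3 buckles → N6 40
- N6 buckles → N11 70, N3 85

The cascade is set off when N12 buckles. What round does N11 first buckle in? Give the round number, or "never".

2

Round 1 — N12 buckles (initial).
  N11: +80 → 80 ≥ 80
  N28: +70 → 70 < 90
Round 2 — N11 buckles.
  N2: +30 → 30 < 70
No further bucklings.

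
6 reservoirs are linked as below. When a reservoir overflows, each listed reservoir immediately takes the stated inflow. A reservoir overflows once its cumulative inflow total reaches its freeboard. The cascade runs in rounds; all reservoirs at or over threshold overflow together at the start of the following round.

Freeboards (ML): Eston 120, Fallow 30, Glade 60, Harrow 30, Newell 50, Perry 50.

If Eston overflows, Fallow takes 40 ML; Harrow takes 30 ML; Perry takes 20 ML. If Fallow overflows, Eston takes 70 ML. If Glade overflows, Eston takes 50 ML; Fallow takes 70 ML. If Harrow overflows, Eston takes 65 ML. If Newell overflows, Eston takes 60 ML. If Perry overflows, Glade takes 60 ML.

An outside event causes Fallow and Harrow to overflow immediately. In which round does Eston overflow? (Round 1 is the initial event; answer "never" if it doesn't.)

Round 1 — Fallow, Harrow overflow (initial).
  Eston: +70+65 → 135 ≥ 120
Round 2 — Eston overflows.
  Perry: +20 → 20 < 50
No further overflows.

2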